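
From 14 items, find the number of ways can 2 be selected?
91

Reasoning: C(14,2) = 14! / (2! × (14-2)!)
         = 14! / (2! × 12!)
         = 91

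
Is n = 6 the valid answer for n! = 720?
Yes

Solution: 6! = 6·5! = 6·120 = 720, which equals 720.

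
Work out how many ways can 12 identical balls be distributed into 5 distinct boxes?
1,820
C(12+5-1, 5-1) = C(16, 4) = 1,820.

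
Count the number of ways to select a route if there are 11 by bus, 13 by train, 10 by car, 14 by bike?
48

Solution: By the addition principle: 11 + 13 + 10 + 14 = 48.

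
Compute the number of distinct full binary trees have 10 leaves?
Using the Catalan number formula: C_n = C(2n, n) / (n+1)
C_9 = C(18, 9) / (9+1)
     = 48620 / 10
     = 4,862
Final answer: 4,862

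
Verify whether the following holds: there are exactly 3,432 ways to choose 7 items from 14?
True

Reasoning: C(14,7) = 3,432.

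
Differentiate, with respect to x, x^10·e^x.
(10x^9 + x^10)e^x

Working:
Product rule: d/dx[x^10]·e^x + x^10·d/dx[e^x] = 10x^{9}e^x + x^10e^x.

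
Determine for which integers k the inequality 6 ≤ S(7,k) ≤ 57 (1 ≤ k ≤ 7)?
6

Reasoning: S(7,1)=1; S(7,2)=63; S(7,3)=301; S(7,4)=350; S(7,5)=140; S(7,6)=21; S(7,7)=1. So valid k = 6.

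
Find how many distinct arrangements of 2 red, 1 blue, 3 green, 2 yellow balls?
1,680

Solution: Multinomial: 8!/(2! × 1! × 3! × 2!) = 1,680.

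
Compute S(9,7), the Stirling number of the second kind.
462

Reasoning: Using the Stirling recurrence: S(n,k) = k·S(n-1,k) + S(n-1,k-1)
S(9,7) = 7·S(8,7) + S(8,6)
         = 7·28 + 266
         = 196 + 266
         = 462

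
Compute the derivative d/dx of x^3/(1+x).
(3x^2(1+x) - x^3)/(1+x)²

Reasoning: Quotient rule: [3x^{2}(1+x) - x^3]/(1+x)².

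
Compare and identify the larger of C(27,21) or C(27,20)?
C(27,20)

Working:
C(27,21)=296,010, C(27,20)=888,030.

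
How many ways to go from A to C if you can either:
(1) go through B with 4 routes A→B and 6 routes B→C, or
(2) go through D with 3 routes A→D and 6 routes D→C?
42

Working:
Route via B: 4×6=24. Route via D: 3×6=18. Total: 42.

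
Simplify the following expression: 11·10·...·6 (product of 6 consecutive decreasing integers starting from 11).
332,640

This is P(11,6) = 11!/(5)! = 332,640.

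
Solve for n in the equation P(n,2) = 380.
20

Solution: P(n,2) = n(n−1) is increasing in n; n(n−1) ≈ (n−0.5)^2 = 380 gives n ≈ 20.0. Check: P(18,2) = 306, P(19,2) = 342, P(20,2) = 380 ✓. So n = 20.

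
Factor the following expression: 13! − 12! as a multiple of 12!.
13! − 12! = 13·12! − 12! = (13 − 1)·12! = 12 × 12! = 5,748,019,200.

Answer: 12 × 12! = 5,748,019,200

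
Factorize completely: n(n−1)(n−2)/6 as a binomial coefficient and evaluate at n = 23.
C(n,3); C(23,3) = 1,771

Solution: n(n−1)(n−2)/6 = n!/(3!(n−3)!) = C(n,3). At n = 23: C(23,3) = 1,771.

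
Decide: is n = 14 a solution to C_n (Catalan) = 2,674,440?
Yes

Explanation: C_14 = C(28,14)/(14+1) = 40,116,600/15 = 2,674,440, which equals 2,674,440.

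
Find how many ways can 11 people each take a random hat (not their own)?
14,684,570
Using D(n) = (n-1)[D(n-1) + D(n-2)]:
D(11) = (11-1) × [D(10) + D(9)]
      = 10 × [1334961 + 133496]
      = 10 × 1468457
      = 14,684,570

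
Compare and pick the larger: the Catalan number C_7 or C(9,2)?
C_7 = C(14,7)/(7+1) = 3,432/8 = 429; C(9,2) = 36.
Final answer: C_7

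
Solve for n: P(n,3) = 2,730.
P(n,3) = n(n−1)(n−2) is increasing in n; n(n−1)(n−2) ≈ (n−1)^3 = 2,730 gives n ≈ 15.0. Check: P(13,3) = 1,716, P(14,3) = 2,184, P(15,3) = 2,730 ✓. So n = 15.
Final answer: 15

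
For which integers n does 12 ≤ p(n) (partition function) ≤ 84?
Tabulating p(n) via p(n) = p(n−1) + p(n−2) − p(n−5) − p(n−7) + …: p(6)=11; p(7)=15; p(8)=22; p(9)=30; p(10)=42; p(11)=56; p(12)=77; p(13)=101. So valid n = 7, 8, 9, 10, 11, 12.
Final answer: 7, 8, 9, 10, 11, 12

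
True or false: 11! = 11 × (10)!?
True

Reasoning: By definition n! = n × (n-1)!, so 11! = 11 × 10!.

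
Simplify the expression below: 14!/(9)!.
240,240

Explanation: This equals 14×13×...×10 = 240,240.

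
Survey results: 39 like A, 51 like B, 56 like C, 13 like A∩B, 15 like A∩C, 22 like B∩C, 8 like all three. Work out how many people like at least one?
104

Solution: |A∪B∪C| = 39+51+56-13-15-22+8 = 104.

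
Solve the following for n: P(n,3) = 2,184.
14

Explanation: P(n,3) = n(n−1)(n−2) is increasing in n; n(n−1)(n−2) ≈ (n−1)^3 = 2,184 gives n ≈ 14.0. Check: P(12,3) = 1,320, P(13,3) = 1,716, P(14,3) = 2,184 ✓. So n = 14.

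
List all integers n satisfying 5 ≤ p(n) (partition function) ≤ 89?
4, 5, 6, 7, 8, 9, 10, 11, 12
Tabulating p(n) via p(n) = p(n−1) + p(n−2) − p(n−5) − p(n−7) + …: p(3)=3; p(4)=5; p(5)=7; p(6)=11; p(7)=15; p(8)=22; p(9)=30; p(10)=42; p(11)=56; p(12)=77; p(13)=101. So valid n = 4, 5, 6, 7, 8, 9, 10, 11, 12.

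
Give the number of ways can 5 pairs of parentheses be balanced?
42

Using the Catalan number formula: C_n = C(2n, n) / (n+1)
C_5 = C(10, 5) / (5+1)
     = 252 / 6
     = 42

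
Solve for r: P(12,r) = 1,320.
3

P(12,r) = 12·11·…·(12−r+1), a product of r factors. Multiplying down from 12: 12 = 12; 12·11 = 132; 12·11·10 = 1,320 ✓ (3 factors). So r = 3.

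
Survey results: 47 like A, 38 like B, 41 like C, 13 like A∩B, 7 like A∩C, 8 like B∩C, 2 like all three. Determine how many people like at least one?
100

|A∪B∪C| = 47+38+41-13-7-8+2 = 100.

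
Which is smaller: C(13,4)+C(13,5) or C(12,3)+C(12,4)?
C(12,3)+C(12,4)

First=2,002, Second=715.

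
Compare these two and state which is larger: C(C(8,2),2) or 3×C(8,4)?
C(C(8,2),2)
C(C(8,2),2)=378, 3×C(8,4)=210.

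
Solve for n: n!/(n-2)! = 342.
19

Reasoning: n!/(n-2)! = n×(n-1), a product of 2 consecutive integers ≈ (n−0.5)^2. 342^(1/2) + 0.5 ≈ 19.0; check n = 19: 19×18 = 342 ✓. So n = 19.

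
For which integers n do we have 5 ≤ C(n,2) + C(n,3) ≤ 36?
4, 5, 6

Working:
C(3,2)+C(3,3)=4; C(4,2)+C(4,3)=10; C(5,2)+C(5,3)=20; C(6,2)+C(6,3)=35; C(7,2)+C(7,3)=56. So valid n = 4, 5, 6.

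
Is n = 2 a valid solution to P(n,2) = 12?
No

Reasoning: P(2,2) = 2·1 = 2, which does not equal 12.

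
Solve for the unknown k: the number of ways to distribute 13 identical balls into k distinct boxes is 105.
3

Explanation: Stars and bars: the count is C(13+k−1, k−1), increasing in k. k=2: C(14,1) = 14, k=3: C(15,2) = 105 ✓. So k = 3.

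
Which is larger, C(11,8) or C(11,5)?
C(11,5)
C(11,8)=165, C(11,5)=462.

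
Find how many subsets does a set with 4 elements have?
16

Reasoning: Each element can be included or excluded: 2^4 = 16.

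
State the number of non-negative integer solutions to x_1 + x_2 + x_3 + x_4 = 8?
165

Reasoning: C(8+4-1, 4-1) = 165.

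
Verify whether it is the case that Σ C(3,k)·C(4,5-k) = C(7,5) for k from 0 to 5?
True

Reasoning: Vandermonde's identity gives C(7,5) = 21; RHS C(7,5) = 21.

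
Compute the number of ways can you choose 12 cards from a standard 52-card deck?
206,379,406,870
C(52,12) = 206,379,406,870.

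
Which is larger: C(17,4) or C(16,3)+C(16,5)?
C(16,3)+C(16,5)

Reasoning: C(17,4)=2,380; C(16,3)+C(16,5)=560+4,368=4,928.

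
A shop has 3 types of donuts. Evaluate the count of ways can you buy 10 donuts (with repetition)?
Stars and bars: C(10+3-1, 10) = C(12, 10) = 66.

Answer: 66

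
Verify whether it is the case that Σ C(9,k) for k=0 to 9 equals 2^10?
Binomial theorem: Σ C(9,k) = (1+1)^9 = 2^9 = 512; RHS 2^10 = 1,024.

Answer: False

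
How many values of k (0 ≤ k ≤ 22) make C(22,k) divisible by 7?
15

Reasoning: Checking C(22,k) mod 7 for k = 0..22: divisible at k = 2, 3, 4, 5, 6, 9, 10, 11, 12, 13, 16, 17, 18, 19, 20. That's 15 values.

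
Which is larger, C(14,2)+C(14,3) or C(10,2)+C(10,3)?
C(14,2)+C(14,3)

Solution: First=455, Second=165.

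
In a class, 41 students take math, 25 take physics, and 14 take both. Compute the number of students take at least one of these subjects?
52
|A∪B| = |A|+|B|-|A∩B| = 41+25-14 = 52.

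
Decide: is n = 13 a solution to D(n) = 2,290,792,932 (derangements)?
Yes

Solution: D(13) = (13-1)·[D(12) + D(11)] = 12·[176,214,841 + 14,684,570] = 2,290,792,932, which equals 2,290,792,932.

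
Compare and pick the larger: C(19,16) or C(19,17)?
C(19,16)

C(19,16)=969, C(19,17)=171.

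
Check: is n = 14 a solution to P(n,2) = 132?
No

P(14,2) = 14·13 = 182, which does not equal 132.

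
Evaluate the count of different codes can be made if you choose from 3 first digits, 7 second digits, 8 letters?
168

Reasoning: By the multiplication principle: 3 × 7 × 8 = 168.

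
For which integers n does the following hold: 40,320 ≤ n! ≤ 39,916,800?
8, 9, 10, 11

n! is strictly increasing; 8! = 40,320 and 11! = 39,916,800, so valid n = 8, 9, 10, 11.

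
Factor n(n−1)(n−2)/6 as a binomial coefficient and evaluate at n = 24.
C(n,3); C(24,3) = 2,024
n(n−1)(n−2)/6 = n!/(3!(n−3)!) = C(n,3). At n = 24: C(24,3) = 2,024.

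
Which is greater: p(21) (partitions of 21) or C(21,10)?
C(21,10)

Reasoning: Pentagonal recurrence p(n) = p(n−1) + p(n−2) − p(n−5) − p(n−7) + …: p(21) = p(20) + p(19) − p(16) − p(14) + p(9) + p(6) = 627 + 490 − 231 − 135 + 30 + 11 = 792; C(21,10) = 352,716.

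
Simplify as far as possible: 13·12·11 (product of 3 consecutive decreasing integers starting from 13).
1,716

Explanation: This is P(13,3) = 13!/(10)! = 1,716.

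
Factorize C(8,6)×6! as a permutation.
P(8,6)

Solution: C(8,6)×6! = [8!/(6!(2)!)]×6! = 8!/(2)! = P(8,6) = 20,160.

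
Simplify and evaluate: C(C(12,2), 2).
2,145

Working:
C(12,2) = 66, then C(66, 2) = 2,145.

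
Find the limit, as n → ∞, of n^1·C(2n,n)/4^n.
∞
C(2n,n) ~ 4^n/√(πn), so n^1·C(2n,n)/4^n ~ n^(1 − 1/2)/√π → ∞.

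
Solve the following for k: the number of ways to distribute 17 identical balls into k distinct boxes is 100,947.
7

Reasoning: Stars and bars: the count is C(17+k−1, k−1), increasing in k. k=5: C(21,4) = 5,985, k=6: C(22,5) = 26,334, k=7: C(23,6) = 100,947 ✓. So k = 7.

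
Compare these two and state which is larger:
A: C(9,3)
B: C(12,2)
A
A=C(9,3)=84, B=C(12,2)=66.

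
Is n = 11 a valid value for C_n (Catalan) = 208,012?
No

Solution: C_11 = C(22,11)/(11+1) = 705,432/12 = 58,786, which does not equal 208,012.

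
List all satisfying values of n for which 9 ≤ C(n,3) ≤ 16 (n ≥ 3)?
5
C(4,3)=4; C(5,3)=10; C(6,3)=20. So valid n = 5.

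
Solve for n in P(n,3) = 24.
P(n,3) = n(n−1)(n−2) is increasing in n; n(n−1)(n−2) ≈ (n−1)^3 = 24 gives n ≈ 3.9. Check: P(3,3) = 6, P(4,3) = 24 ✓. So n = 4.

Answer: 4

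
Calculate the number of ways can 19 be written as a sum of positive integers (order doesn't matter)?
Pentagonal recurrence p(n) = p(n−1) + p(n−2) − p(n−5) − p(n−7) + …: p(19) = p(18) + p(17) − p(14) − p(12) + p(7) + p(4) = 385 + 297 − 135 − 77 + 15 + 5 = 490.

Answer: 490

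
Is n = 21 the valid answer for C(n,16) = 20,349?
Yes

Explanation: C(21,16) = 21·20·19·18·17·16·15·14·13·12·11·10·9·8·7·6/16! = 425,757,851,430,912,000/20,922,789,888,000 = 20,349, which equals 20,349.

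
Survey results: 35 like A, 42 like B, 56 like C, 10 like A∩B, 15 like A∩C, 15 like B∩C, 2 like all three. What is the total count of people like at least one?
95

Working:
|A∪B∪C| = 35+42+56-10-15-15+2 = 95.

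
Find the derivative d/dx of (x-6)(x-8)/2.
(2x - 14)/2
d/dx[(x-6)(x-8)] = (x-8) + (x-6) = 2x - 14. Dividing by 2 gives (2x - 14)/2.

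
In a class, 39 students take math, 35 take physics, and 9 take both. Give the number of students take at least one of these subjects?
65

Reasoning: |A∪B| = |A|+|B|-|A∩B| = 39+35-9 = 65.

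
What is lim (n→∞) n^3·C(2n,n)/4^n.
∞

Explanation: C(2n,n) ~ 4^n/√(πn), so n^3·C(2n,n)/4^n ~ n^(3 − 1/2)/√π → ∞.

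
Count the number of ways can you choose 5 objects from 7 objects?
21

Reasoning: C(7,5) = 7! / (5! × (7-5)!)
         = 7! / (5! × 2!)
         = 21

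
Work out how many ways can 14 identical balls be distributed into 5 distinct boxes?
3,060
C(14+5-1, 5-1) = C(18, 4) = 3,060.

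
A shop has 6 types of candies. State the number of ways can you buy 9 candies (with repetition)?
2,002

Stars and bars: C(9+6-1, 9) = C(14, 9) = 2,002.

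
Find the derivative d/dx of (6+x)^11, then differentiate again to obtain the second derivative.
110(6+x)^9

First derivative: 11(6+x)^{10}. Second derivative: 11·10·(6+x)^{9} = 110(6+x)^{9}.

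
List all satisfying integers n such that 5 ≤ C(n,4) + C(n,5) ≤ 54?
5, 6
C(4,4)+C(4,5)=1; C(5,4)+C(5,5)=6; C(6,4)+C(6,5)=21; C(7,4)+C(7,5)=56. So valid n = 5, 6.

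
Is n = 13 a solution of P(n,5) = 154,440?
Yes
P(13,5) = 13·12·11·10·9 = 154,440, which equals 154,440.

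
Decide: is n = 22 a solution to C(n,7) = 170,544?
Yes

C(22,7) = 22·21·20·19·18·17·16/7! = 859,541,760/5,040 = 170,544, which equals 170,544.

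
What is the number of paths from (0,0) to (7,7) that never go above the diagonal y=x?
429
Counted by the Catalan number C_7: C_7 = C(14,7)/(7+1) = 3,432/8 = 429.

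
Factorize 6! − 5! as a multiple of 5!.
5 × 5! = 600

6! − 5! = 6·5! − 5! = (6 − 1)·5! = 5 × 5! = 600.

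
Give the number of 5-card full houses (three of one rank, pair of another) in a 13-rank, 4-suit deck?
3,744

Explanation: Triple rank: 13. Triple suits: C(4,3)=4. Pair rank: 12. Pair suits: C(4,2)=6. Total: 3,744.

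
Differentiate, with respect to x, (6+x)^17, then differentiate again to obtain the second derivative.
272(6+x)^15

Solution: First derivative: 17(6+x)^{16}. Second derivative: 17·16·(6+x)^{15} = 272(6+x)^{15}.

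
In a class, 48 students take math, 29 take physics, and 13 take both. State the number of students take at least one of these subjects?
64

Working:
|A∪B| = |A|+|B|-|A∩B| = 48+29-13 = 64.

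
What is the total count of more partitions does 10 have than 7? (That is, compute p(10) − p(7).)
Pentagonal recurrence p(n) = p(n−1) + p(n−2) − p(n−5) − p(n−7) + …: p(10) = p(9) + p(8) − p(5) − p(3) = 30 + 22 − 7 − 3 = 42.
p(7) = p(6) + p(5) − p(2) − p(0) = 11 + 7 − 2 − 1 = 15.
Difference = 42 − 15 = 27.
Final answer: 27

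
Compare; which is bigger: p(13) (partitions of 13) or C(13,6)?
C(13,6)

Solution: Pentagonal recurrence p(n) = p(n−1) + p(n−2) − p(n−5) − p(n−7) + …: p(13) = p(12) + p(11) − p(8) − p(6) + p(1) = 77 + 56 − 22 − 11 + 1 = 101; C(13,6) = 1,716.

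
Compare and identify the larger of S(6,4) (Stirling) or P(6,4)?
P(6,4)

Explanation: S(6,4) = 4·S(5,4) + S(5,3) = 4·10 + 25 = 65; P(6,4) = 360.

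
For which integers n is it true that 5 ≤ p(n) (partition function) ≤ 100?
4, 5, 6, 7, 8, 9, 10, 11, 12

Working:
Tabulating p(n) via p(n) = p(n−1) + p(n−2) − p(n−5) − p(n−7) + …: p(3)=3; p(4)=5; p(5)=7; p(6)=11; p(7)=15; p(8)=22; p(9)=30; p(10)=42; p(11)=56; p(12)=77; p(13)=101. So valid n = 4, 5, 6, 7, 8, 9, 10, 11, 12.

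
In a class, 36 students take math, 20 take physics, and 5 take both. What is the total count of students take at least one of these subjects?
51

Reasoning: |A∪B| = |A|+|B|-|A∩B| = 36+20-5 = 51.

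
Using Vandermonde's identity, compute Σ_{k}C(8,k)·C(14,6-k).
74,613

= C(8+14,6) = C(22,6) = 74,613.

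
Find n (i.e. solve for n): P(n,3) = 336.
8

Reasoning: P(n,3) = n(n−1)(n−2) is increasing in n; n(n−1)(n−2) ≈ (n−1)^3 = 336 gives n ≈ 8.0. Check: P(6,3) = 120, P(7,3) = 210, P(8,3) = 336 ✓. So n = 8.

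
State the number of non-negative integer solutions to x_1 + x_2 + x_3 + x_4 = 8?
165

Reasoning: C(8+4-1, 4-1) = 165.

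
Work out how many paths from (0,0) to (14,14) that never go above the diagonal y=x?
2,674,440

Solution: Counted by the Catalan number C_14: C_14 = C(28,14)/(14+1) = 40,116,600/15 = 2,674,440.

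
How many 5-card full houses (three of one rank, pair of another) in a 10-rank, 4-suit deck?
2,160

Triple rank: 10. Triple suits: C(4,3)=4. Pair rank: 9. Pair suits: C(4,2)=6. Total: 2,160.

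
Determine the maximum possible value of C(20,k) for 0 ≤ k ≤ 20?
Maximum at k = 10: C(20,10) = 184,756.

Answer: 184,756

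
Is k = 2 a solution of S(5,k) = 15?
Yes

Reasoning: S(5,2) = 2·S(4,2) + S(4,1) = 2·7 + 1 = 15, which equals 15.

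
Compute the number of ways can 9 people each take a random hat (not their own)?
133,496

Solution: Using D(n) = (n-1)[D(n-1) + D(n-2)]:
D(9) = (9-1) × [D(8) + D(7)]
      = 8 × [14833 + 1854]
      = 8 × 16687
      = 133,496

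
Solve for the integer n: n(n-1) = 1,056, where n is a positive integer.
33

n² − n − 1,056 = 0, so n = (1 ± √(1 + 4·1,056))/2 = (1 ± √4,225)/2 = (1 ± 65)/2, i.e. n = 33 or n = -32. Taking the positive root, n = 33 (check: 33×32 = 1,056).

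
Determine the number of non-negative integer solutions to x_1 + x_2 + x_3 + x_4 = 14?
680

Explanation: C(14+4-1, 4-1) = 680.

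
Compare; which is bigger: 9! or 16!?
16!

Solution: 9!=362,880, 16!=20,922,789,888,000. 16! > 9!.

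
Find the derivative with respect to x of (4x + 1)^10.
40(4x + 1)^9

Explanation: Chain rule: 10(4x+1)^{9} × 4 = 40(4x+1)^{9}.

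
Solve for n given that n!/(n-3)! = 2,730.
15

Reasoning: n!/(n-3)! = n×(n-1)×(n-2), a product of 3 consecutive integers ≈ (n−1)^3. 2,730^(1/3) + 1 ≈ 15.0; check n = 15: 15×14×13 = 2,730 ✓. So n = 15.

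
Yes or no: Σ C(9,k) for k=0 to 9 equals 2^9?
Yes

Explanation: Binomial theorem: Σ C(9,k) = (1+1)^9 = 2^9 = 512; RHS 2^9 = 512.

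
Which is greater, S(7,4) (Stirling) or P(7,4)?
P(7,4)

Working:
S(7,4) = 4·S(6,4) + S(6,3) = 4·65 + 90 = 350; P(7,4) = 840.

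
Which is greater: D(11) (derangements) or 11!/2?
11!/2

Working:
D(11) = (11-1)·[D(10) + D(9)] = 10·[1,334,961 + 133,496] = 14,684,570; 11!/2 = 39,916,800/2 = 19,958,400.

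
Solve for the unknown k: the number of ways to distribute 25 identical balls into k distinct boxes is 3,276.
4

Explanation: Stars and bars: the count is C(25+k−1, k−1), increasing in k. k=2: C(26,1) = 26, k=3: C(27,2) = 351, k=4: C(28,3) = 3,276 ✓. So k = 4.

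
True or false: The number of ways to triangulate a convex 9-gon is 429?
True
Triangulations of a convex 9-gon are counted by the Catalan number C_7: C_7 = C(14,7)/(7+1) = 3,432/8 = 429.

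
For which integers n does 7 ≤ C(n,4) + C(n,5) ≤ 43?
6

Solution: C(5,4)+C(5,5)=6; C(6,4)+C(6,5)=21; C(7,4)+C(7,5)=56. So valid n = 6.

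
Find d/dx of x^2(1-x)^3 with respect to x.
2x^1(1-x)^3 - 3x^2(1-x)^2

Product rule: 2x^{1}(1-x)^{3} + x^2·(-3)(1-x)^{2}.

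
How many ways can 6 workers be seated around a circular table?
120

Circular arrangements: (6-1)! = 120.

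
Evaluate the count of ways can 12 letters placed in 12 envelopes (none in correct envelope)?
176,214,841

Using D(n) = (n-1)[D(n-1) + D(n-2)]:
D(12) = (12-1) × [D(11) + D(10)]
      = 11 × [14684570 + 1334961]
      = 11 × 16019531
      = 176,214,841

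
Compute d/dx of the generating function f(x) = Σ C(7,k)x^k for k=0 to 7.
Σ k·C(7,k)x^(k-1) for k=1 to 7

Term-by-term differentiation gives Σ k·C(7,k)x^{k-1} for k=1 to 7.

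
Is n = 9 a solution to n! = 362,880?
Yes

Explanation: 9! = 9·8! = 9·40,320 = 362,880, which equals 362,880.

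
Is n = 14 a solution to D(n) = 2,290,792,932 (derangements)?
No

Reasoning: D(14) = (14-1)·[D(13) + D(12)] = 13·[2,290,792,932 + 176,214,841] = 32,071,101,049, which does not equal 2,290,792,932.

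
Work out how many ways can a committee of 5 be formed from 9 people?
126

C(9,5) = 9! / (5! × (9-5)!)
         = 9! / (5! × 4!)
         = 126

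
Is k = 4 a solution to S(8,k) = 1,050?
No

Reasoning: S(8,4) = 4·S(7,4) + S(7,3) = 4·350 + 301 = 1,701, which does not equal 1,050.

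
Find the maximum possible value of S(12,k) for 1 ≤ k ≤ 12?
1,379,400
Row S(12,k) for k = 1..12 (via S(n,k) = k·S(n−1,k) + S(n−1,k−1)): 1, 2,047, 86,526, 611,501, 1,379,400, 1,323,652, 627,396, 159,027, 22,275, 1,705, 66, 1. The row is unimodal; maximum at k = 5: 1,379,400.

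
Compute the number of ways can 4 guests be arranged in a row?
Arrangements of 4 distinct objects: 4! = 24.

Answer: 24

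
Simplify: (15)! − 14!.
1,220,496,076,800

Explanation: (15)! − 14! = (15)·14! − 14! = (15−1)·14! = 14·14! = 1,220,496,076,800.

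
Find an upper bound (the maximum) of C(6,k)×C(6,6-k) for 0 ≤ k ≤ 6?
400
C(6,k)·C(6,6-k) = C(6,k)², maximised at the centre k = 3: C(6,3)² = 400.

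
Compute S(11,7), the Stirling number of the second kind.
Using the Stirling recurrence: S(n,k) = k·S(n-1,k) + S(n-1,k-1)
S(11,7) = 7·S(10,7) + S(10,6)
         = 7·5880 + 22827
         = 41160 + 22827
         = 63,987
Final answer: 63,987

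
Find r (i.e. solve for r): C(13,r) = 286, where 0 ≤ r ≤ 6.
3
C(13,r) is increasing for 0 ≤ r ≤ 6. Stepping up (C(13,r+1) = C(13,r)·(13−r)/(r+1)): C(13,1) = 13, C(13,2) = 78, C(13,3) = 286 ✓. So r = 3.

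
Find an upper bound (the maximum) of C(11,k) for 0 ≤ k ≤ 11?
462
Maximum at k = 5 or k = 6: C(11,5) = 462.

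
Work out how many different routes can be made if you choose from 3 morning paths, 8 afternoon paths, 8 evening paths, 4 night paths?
768
By the multiplication principle: 3 × 8 × 8 × 4 = 768.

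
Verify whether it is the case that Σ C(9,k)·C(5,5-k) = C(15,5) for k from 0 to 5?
False

Vandermonde's identity gives C(14,5) = 2,002; RHS C(15,5) = 3,003.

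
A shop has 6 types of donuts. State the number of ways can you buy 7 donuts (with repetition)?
792

Reasoning: Stars and bars: C(7+6-1, 7) = C(12, 7) = 792.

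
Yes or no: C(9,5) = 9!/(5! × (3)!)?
No

Reasoning: The correct denominator is 5!×4!, giving C(9,5) = 126; the stated RHS is 9!/(5!×3!) = 504 ≠ 126, so the statement does not hold.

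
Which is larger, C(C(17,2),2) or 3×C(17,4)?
C(C(17,2),2)

Solution: C(C(17,2),2)=9,180, 3×C(17,4)=7,140.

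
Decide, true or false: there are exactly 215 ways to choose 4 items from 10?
C(10,4) = 210 ≠ 215.

Answer: False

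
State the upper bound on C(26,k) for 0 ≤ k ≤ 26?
10,400,600

Explanation: Maximum at k = 13: C(26,13) = 10,400,600.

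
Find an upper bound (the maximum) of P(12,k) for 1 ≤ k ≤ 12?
479,001,600

Working:
P(12,k) increases in k, so maximum at k = 12: 12! = 479,001,600.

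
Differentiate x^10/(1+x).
(10x^9(1+x) - x^10)/(1+x)²
Quotient rule: [10x^{9}(1+x) - x^10]/(1+x)².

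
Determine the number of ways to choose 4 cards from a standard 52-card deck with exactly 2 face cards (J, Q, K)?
51,480

Explanation: 12 face cards and 40 non-face cards: C(12,2) × C(40,2) = 66 × 780 = 51,480.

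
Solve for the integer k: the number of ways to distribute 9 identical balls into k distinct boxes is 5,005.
7

Working:
Stars and bars: the count is C(9+k−1, k−1), increasing in k. k=5: C(13,4) = 715, k=6: C(14,5) = 2,002, k=7: C(15,6) = 5,005 ✓. So k = 7.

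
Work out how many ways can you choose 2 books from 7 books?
21

Explanation: C(7,2) = 7! / (2! × (7-2)!)
         = 7! / (2! × 5!)
         = 21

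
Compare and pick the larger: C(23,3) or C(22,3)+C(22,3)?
C(22,3)+C(22,3)

C(23,3)=1,771; C(22,3)+C(22,3)=1,540+1,540=3,080.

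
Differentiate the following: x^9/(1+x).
Quotient rule: [9x^{8}(1+x) - x^9]/(1+x)².

Answer: (9x^8(1+x) - x^9)/(1+x)²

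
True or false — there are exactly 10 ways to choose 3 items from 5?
True

Working:
C(5,3) = 10.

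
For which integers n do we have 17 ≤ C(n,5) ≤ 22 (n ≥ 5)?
C(6,5)=6; C(7,5)=21; C(8,5)=56. So valid n = 7.
Final answer: 7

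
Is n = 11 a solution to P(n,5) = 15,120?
No

Reasoning: P(11,5) = 11·10·9·8·7 = 55,440, which does not equal 15,120.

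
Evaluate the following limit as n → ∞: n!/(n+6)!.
n!/(n+6)! = 1/[(n+1)(n+2)···(n+6)] → 0 as n → ∞.

Answer: 0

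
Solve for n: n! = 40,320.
n! is strictly increasing. 6! = 720, 7! = 5,040, 8! = 40,320 ✓. So n = 8.
Final answer: 8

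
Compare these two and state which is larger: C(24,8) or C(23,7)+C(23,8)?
By Pascal's identity: C(24,8) = C(23,7)+C(23,8) = 735,471. Equal.
Final answer: Equal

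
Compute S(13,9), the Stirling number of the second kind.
359,502
Using the Stirling recurrence: S(n,k) = k·S(n-1,k) + S(n-1,k-1)
S(13,9) = 9·S(12,9) + S(12,8)
         = 9·22275 + 159027
         = 200475 + 159027
         = 359,502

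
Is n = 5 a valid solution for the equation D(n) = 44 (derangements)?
Yes

Solution: D(5) = (5-1)·[D(4) + D(3)] = 4·[9 + 2] = 44, which equals 44.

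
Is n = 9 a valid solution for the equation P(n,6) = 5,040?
No

Working:
P(9,6) = 9·8·7·6·5·4 = 60,480, which does not equal 5,040.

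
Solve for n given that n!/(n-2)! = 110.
n!/(n-2)! = n×(n-1), a product of 2 consecutive integers ≈ (n−0.5)^2. 110^(1/2) + 0.5 ≈ 11.0; check n = 11: 11×10 = 110 ✓. So n = 11.
Final answer: 11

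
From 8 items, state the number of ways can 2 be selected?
28

C(8,2) = 8! / (2! × (8-2)!)
         = 8! / (2! × 6!)
         = 28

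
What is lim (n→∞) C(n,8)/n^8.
1/40320

C(n,8) ≈ n^8/8! for large n. Limit = 1/8! = 1/40320.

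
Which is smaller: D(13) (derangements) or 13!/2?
D(13) = (13-1)·[D(12) + D(11)] = 12·[176,214,841 + 14,684,570] = 2,290,792,932; 13!/2 = 6,227,020,800/2 = 3,113,510,400.

Answer: D(13)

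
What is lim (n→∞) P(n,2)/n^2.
1

P(n,2) = n(n-1) ≈ n^2 for large n. Limit = 1.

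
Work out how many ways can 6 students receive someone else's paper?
265

Explanation: Using D(n) = (n-1)[D(n-1) + D(n-2)]:
D(6) = (6-1) × [D(5) + D(4)]
      = 5 × [44 + 9]
      = 5 × 53
      = 265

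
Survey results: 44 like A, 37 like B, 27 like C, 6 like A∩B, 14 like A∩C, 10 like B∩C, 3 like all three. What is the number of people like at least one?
|A∪B∪C| = 44+37+27-6-14-10+3 = 81.

Answer: 81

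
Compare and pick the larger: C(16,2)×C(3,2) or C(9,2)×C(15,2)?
C(9,2)×C(15,2)

Solution: C(16,2)×C(3,2)=360, C(9,2)×C(15,2)=3,780.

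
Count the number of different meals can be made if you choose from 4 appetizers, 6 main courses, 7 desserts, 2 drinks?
336

Reasoning: By the multiplication principle: 4 × 6 × 7 × 2 = 336.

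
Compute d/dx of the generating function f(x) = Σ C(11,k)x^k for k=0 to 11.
Σ k·C(11,k)x^(k-1) for k=1 to 11

Explanation: Term-by-term differentiation gives Σ k·C(11,k)x^{k-1} for k=1 to 11.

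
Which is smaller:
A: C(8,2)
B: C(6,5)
B

Solution: A=C(8,2)=28, B=C(6,5)=6.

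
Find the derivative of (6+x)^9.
Using the power rule: d/dx (6+x)^9 = 9(6+x)^{8}.

Answer: 9(6+x)^8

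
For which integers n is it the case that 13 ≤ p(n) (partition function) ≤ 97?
Tabulating p(n) via p(n) = p(n−1) + p(n−2) − p(n−5) − p(n−7) + …: p(6)=11; p(7)=15; p(8)=22; p(9)=30; p(10)=42; p(11)=56; p(12)=77; p(13)=101. So valid n = 7, 8, 9, 10, 11, 12.
Final answer: 7, 8, 9, 10, 11, 12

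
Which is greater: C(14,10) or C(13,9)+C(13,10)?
Equal

Explanation: By Pascal's identity: C(14,10) = C(13,9)+C(13,10) = 1,001. Equal.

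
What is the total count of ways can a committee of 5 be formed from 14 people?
2,002

Explanation: C(14,5) = 14! / (5! × (14-5)!)
         = 14! / (5! × 9!)
         = 2,002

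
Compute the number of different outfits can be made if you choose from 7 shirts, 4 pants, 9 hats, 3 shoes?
756

Working:
By the multiplication principle: 7 × 4 × 9 × 3 = 756.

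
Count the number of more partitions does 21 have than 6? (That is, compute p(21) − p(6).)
Pentagonal recurrence p(n) = p(n−1) + p(n−2) − p(n−5) − p(n−7) + …: p(21) = p(20) + p(19) − p(16) − p(14) + p(9) + p(6) = 627 + 490 − 231 − 135 + 30 + 11 = 792.
p(6) = p(5) + p(4) − p(1) = 7 + 5 − 1 = 11.
Difference = 792 − 11 = 781.
Final answer: 781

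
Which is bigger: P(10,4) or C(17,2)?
P(10,4)=5,040, C(17,2)=136.

Answer: P(10,4)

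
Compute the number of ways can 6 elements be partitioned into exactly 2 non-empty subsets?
31

Reasoning: This equals S(6,2), the Stirling number of the 2nd kind.
Using the Stirling recurrence: S(n,k) = k·S(n-1,k) + S(n-1,k-1)
S(6,2) = 2·S(5,2) + S(5,1)
         = 2·15 + 1
         = 30 + 1
         = 31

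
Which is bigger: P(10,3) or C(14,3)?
P(10,3)

Reasoning: P(10,3)=720, C(14,3)=364.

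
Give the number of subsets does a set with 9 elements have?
512

Reasoning: Each element can be included or excluded: 2^9 = 512.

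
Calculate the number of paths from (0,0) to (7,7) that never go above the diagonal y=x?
429

Reasoning: Counted by the Catalan number C_7: C_7 = C(14,7)/(7+1) = 3,432/8 = 429.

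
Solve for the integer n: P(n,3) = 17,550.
27

P(n,3) = n(n−1)(n−2) is increasing in n; n(n−1)(n−2) ≈ (n−1)^3 = 17,550 gives n ≈ 27.0. Check: P(25,3) = 13,800, P(26,3) = 15,600, P(27,3) = 17,550 ✓. So n = 27.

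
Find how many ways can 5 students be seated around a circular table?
Circular arrangements: (5-1)! = 24.
Final answer: 24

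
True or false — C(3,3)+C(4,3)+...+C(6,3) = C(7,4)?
Hockey stick identity gives Σ = C(7,4) = 35; RHS C(7,4) = 35.

Answer: True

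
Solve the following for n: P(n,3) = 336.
8

Reasoning: P(n,3) = n(n−1)(n−2) is increasing in n; n(n−1)(n−2) ≈ (n−1)^3 = 336 gives n ≈ 8.0. Check: P(6,3) = 120, P(7,3) = 210, P(8,3) = 336 ✓. So n = 8.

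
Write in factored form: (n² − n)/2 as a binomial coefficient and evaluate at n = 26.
C(n,2); C(26,2) = 325

Working:
(n² − n)/2 = n(n−1)/2 = C(n,2). At n = 26: C(26,2) = 325.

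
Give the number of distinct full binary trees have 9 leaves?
1,430

Solution: Using the Catalan number formula: C_n = C(2n, n) / (n+1)
C_8 = C(16, 8) / (8+1)
     = 12870 / 9
     = 1,430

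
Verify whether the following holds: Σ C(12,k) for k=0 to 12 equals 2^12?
True

Binomial theorem: Σ C(12,k) = (1+1)^12 = 2^12 = 4,096; RHS 2^12 = 4,096.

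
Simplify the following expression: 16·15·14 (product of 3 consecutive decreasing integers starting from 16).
3,360

Reasoning: This is P(16,3) = 16!/(13)! = 3,360.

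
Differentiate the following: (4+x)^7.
7(4+x)^6

Working:
Using the power rule: d/dx (4+x)^7 = 7(4+x)^{6}.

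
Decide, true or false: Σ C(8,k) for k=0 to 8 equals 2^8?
Binomial theorem: Σ C(8,k) = (1+1)^8 = 2^8 = 256; RHS 2^8 = 256.
Final answer: True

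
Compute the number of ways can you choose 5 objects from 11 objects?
C(11,5) = 11! / (5! × (11-5)!)
         = 11! / (5! × 6!)
         = 462
Final answer: 462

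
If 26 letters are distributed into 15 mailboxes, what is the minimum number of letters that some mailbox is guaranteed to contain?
2

Explanation: Pigeonhole: ⌈26/15⌉ = 2.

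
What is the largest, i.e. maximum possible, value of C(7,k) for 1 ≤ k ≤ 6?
C(7,k) is maximised at the centre of the row: C(7,3) = 35.
Final answer: 35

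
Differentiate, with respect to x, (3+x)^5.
5(3+x)^4
Using the power rule: d/dx (3+x)^5 = 5(3+x)^{4}.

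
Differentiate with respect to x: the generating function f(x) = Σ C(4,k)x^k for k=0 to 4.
Σ k·C(4,k)x^(k-1) for k=1 to 4

Explanation: Term-by-term differentiation gives Σ k·C(4,k)x^{k-1} for k=1 to 4.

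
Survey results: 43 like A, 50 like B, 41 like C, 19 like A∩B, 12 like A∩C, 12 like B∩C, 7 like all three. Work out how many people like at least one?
98

Working:
|A∪B∪C| = 43+50+41-19-12-12+7 = 98.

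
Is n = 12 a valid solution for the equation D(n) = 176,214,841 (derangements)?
Yes

Solution: D(12) = (12-1)·[D(11) + D(10)] = 11·[14,684,570 + 1,334,961] = 176,214,841, which equals 176,214,841.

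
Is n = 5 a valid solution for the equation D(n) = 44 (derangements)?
D(5) = (5-1)·[D(4) + D(3)] = 4·[9 + 2] = 44, which equals 44.
Final answer: Yes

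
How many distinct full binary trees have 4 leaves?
5

Working:
Using the Catalan number formula: C_n = C(2n, n) / (n+1)
C_3 = C(6, 3) / (3+1)
     = 20 / 4
     = 5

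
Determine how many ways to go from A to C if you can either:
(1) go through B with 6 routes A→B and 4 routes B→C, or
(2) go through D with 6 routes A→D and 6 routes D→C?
60

Reasoning: Route via B: 6×4=24. Route via D: 6×6=36. Total: 60.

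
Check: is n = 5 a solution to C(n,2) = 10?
Yes

Working:
C(5,2) = 5·4/2! = 20/2 = 10, which equals 10.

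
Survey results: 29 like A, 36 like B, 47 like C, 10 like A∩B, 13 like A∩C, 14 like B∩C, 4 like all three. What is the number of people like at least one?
|A∪B∪C| = 29+36+47-10-13-14+4 = 79.
Final answer: 79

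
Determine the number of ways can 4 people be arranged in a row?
24

Arrangements of 4 distinct objects: 4! = 24.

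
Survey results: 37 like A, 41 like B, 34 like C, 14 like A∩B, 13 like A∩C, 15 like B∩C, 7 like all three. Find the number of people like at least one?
77

Explanation: |A∪B∪C| = 37+41+34-14-13-15+7 = 77.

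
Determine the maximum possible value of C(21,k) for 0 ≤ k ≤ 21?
Maximum at k = 10 or k = 11: C(21,10) = 352,716.
Final answer: 352,716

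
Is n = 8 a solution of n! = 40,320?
Yes

Explanation: 8! = 8·7! = 8·5,040 = 40,320, which equals 40,320.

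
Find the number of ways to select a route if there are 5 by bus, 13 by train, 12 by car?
30

Working:
By the addition principle: 5 + 13 + 12 = 30.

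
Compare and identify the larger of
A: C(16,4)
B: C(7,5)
A=C(16,4)=1,820, B=C(7,5)=21.

Answer: A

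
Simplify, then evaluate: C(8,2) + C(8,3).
By Pascal's identity: C(9,3) = 84.
Final answer: 84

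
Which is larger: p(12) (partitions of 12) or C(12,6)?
C(12,6)

Solution: Pentagonal recurrence p(n) = p(n−1) + p(n−2) − p(n−5) − p(n−7) + …: p(12) = p(11) + p(10) − p(7) − p(5) + p(0) = 56 + 42 − 15 − 7 + 1 = 77; C(12,6) = 924.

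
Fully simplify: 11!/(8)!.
990
This equals 11×10×9 = 990.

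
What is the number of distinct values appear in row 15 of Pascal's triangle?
8
Row 15 has entries C(15,0)..C(15,15); by symmetry C(15,k)=C(15,15-k), giving 8 distinct values.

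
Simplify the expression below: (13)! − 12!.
5,748,019,200

Reasoning: (13)! − 12! = (13)·12! − 12! = (13−1)·12! = 12·12! = 5,748,019,200.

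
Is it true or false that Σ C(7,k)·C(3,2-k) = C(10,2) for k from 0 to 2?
True

Reasoning: Vandermonde's identity gives C(10,2) = 45; RHS C(10,2) = 45.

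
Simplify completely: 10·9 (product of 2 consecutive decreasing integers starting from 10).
90
This is P(10,2) = 10!/(8)! = 90.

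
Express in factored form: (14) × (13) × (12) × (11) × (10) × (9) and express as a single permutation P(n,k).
P(14,6) = 14!/(8)!

Working:
Product of 6 consecutive descending integers starting at 14: P(14,6) = 14!/8! = 2,162,160.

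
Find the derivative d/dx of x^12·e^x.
(12x^11 + x^12)e^x
Product rule: d/dx[x^12]·e^x + x^12·d/dx[e^x] = 12x^{11}e^x + x^12e^x.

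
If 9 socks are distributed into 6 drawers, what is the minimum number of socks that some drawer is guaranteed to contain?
2

Solution: Pigeonhole: ⌈9/6⌉ = 2.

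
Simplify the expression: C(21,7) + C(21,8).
By Pascal's identity: C(22,8) = 319,770.

Answer: 319,770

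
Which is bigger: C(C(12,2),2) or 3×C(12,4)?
C(C(12,2),2)=2,145, 3×C(12,4)=1,485.

Answer: C(C(12,2),2)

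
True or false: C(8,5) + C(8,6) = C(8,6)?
False

Explanation: Pascal's identity gives C(9,6) = 84, whereas C(8,6) = 28.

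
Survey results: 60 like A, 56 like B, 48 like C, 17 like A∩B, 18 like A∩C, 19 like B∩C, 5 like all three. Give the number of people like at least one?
115
|A∪B∪C| = 60+56+48-17-18-19+5 = 115.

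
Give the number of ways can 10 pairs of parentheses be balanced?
16,796

Explanation: Using the Catalan number formula: C_n = C(2n, n) / (n+1)
C_10 = C(20, 10) / (10+1)
     = 184756 / 11
     = 16,796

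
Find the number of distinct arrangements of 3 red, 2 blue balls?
Multinomial: 5!/(3! × 2!) = 10.

Answer: 10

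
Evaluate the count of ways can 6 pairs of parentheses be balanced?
132

Explanation: Using the Catalan number formula: C_n = C(2n, n) / (n+1)
C_6 = C(12, 6) / (6+1)
     = 924 / 7
     = 132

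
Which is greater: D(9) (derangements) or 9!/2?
D(9) = (9-1)·[D(8) + D(7)] = 8·[14,833 + 1,854] = 133,496; 9!/2 = 362,880/2 = 181,440.
Final answer: 9!/2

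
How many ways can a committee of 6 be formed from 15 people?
5,005

C(15,6) = 15! / (6! × (15-6)!)
         = 15! / (6! × 9!)
         = 5,005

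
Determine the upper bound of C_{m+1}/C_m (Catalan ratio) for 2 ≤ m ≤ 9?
38/11

Working:
C_{m+1}/C_m = 2(2m+1)/(m+2), which increases with m. Maximum at m = 9: 2·19/11 = 38/11.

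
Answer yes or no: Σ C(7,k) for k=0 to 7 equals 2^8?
No

Solution: Binomial theorem: Σ C(7,k) = (1+1)^7 = 2^7 = 128; RHS 2^8 = 256.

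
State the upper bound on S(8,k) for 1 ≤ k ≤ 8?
1,701

Explanation: Row S(8,k) for k = 1..8 (via S(n,k) = k·S(n−1,k) + S(n−1,k−1)): 1, 127, 966, 1,701, 1,050, 266, 28, 1. The row is unimodal; maximum at k = 4: 1,701.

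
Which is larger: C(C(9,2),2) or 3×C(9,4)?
C(C(9,2),2)
C(C(9,2),2)=630, 3×C(9,4)=378.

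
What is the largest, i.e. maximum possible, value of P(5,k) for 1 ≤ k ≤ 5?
120

Solution: P(5,k) increases in k, so maximum at k = 5: 5! = 120.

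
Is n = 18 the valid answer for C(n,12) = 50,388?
No

Reasoning: C(18,12) = 18·17·16·15·14·13·12·11·10·9·8·7/12! = 8,892,185,702,400/479,001,600 = 18,564, which does not equal 50,388.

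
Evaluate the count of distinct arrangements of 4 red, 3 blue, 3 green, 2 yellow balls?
277,200

Reasoning: Multinomial: 12!/(4! × 3! × 3! × 2!) = 277,200.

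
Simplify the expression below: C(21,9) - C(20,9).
125,970

Working:
C(21,9) - C(20,9) = C(20,8) = 125,970.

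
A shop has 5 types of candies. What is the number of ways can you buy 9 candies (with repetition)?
715

Working:
Stars and bars: C(9+5-1, 9) = C(13, 9) = 715.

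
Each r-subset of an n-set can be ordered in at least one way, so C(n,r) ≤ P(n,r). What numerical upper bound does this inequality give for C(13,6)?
1,235,520

Working:
P(13,6) = 13·12·11·10·9·8 = 1,235,520, so C(13,6) ≤ 1,235,520. (The bound is loose by a factor of 6! = 720: C(13,6) = 1,235,520/720 = 1,716.)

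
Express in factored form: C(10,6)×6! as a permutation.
C(10,6)×6! = [10!/(6!(4)!)]×6! = 10!/(4)! = P(10,6) = 151,200.

Answer: P(10,6)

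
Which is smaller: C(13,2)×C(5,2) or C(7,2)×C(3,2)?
C(7,2)×C(3,2)
C(13,2)×C(5,2)=780, C(7,2)×C(3,2)=63.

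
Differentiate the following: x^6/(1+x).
(6x^5(1+x) - x^6)/(1+x)²

Solution: Quotient rule: [6x^{5}(1+x) - x^6]/(1+x)².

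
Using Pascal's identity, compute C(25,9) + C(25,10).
5,311,735

Reasoning: C(25,9) + C(25,10) = C(26,10) = 5,311,735.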